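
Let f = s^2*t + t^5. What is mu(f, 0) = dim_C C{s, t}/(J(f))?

6

The Hessian of f at 0 is [[0, 0], [0, 0]] with rank 0, so corank 2. A Groebner basis of the Jacobian ideal J(f) in C{s,t} is {s^2/5 + t^4, s^3, s*t}; counting standard monomials gives mu = 6. Corank 2; j^3 = s^2*t has shape L^2 M (L != M), so D-series; mu = 6 gives D_6.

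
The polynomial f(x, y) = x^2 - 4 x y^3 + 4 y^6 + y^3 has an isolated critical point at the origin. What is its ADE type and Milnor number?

The Hessian of f at 0 has rank 1. Corank 1: A-series; mu = 2 gives A_2.

Type A_{2}, Milnor number mu = 2.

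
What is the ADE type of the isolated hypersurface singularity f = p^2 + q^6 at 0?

A_{5}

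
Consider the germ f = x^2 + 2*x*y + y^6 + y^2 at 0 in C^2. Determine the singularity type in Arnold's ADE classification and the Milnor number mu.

The Hessian of f at 0 is [[2, 2], [2, 2]] with rank 1, so corank 1. A Groebner basis of the Jacobian ideal J(f) in C{x,y} is {y^5, x + y}; counting standard monomials gives mu = 5. Corank 1: A-series; mu = 5 gives A_5.

Type A5, Milnor number mu = 5.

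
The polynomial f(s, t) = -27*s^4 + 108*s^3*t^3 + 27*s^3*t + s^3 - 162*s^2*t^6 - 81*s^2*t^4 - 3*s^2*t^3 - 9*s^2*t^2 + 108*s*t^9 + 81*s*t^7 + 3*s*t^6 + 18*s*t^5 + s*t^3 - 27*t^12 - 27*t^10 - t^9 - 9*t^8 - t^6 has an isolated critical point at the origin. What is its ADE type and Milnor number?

Type E_{7}, Milnor number mu = 7.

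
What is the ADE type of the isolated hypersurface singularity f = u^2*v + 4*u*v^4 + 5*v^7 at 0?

The Hessian of f at 0 has rank 0. Corank 2; j^3 = u^2*v has shape L^2 M (L != M), so D-series; mu = 8 gives D_8.

D_8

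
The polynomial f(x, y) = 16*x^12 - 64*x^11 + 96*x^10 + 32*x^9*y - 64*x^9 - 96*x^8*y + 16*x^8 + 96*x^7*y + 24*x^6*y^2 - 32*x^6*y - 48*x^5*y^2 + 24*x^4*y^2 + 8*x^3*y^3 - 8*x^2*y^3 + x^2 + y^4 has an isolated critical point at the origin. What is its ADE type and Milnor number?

Type A_3, Milnor number mu = 3.

The Hessian of f at 0 is [[2, 0], [0, 0]] with rank 1, so corank 1. A Groebner basis of the Jacobian ideal J(f) in C{x,y} is {y^3, x}; counting standard monomials gives mu = 3. Corank 1: A-series; mu = 3 gives A_3.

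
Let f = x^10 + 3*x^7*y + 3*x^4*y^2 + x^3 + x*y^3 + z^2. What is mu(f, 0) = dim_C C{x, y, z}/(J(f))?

The Hessian of f at 0 is [[0, 0, 0], [0, 0, 0], [0, 0, 2]] with rank 1, so corank 2. A Groebner basis of the Jacobian ideal J(f) in C{x,y,z} is {x^3, x*y^2, 3*x^2 + y^3, z}; counting standard monomials gives mu = 7. Corank 2; j^3 = x^3 is a perfect cube, so E-series; the 4-jet and mu = 7 give E_7.

7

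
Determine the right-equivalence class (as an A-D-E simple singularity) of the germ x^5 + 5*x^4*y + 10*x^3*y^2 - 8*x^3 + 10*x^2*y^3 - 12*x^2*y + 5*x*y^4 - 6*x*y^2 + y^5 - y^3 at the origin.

E_8

The Hessian of f at 0 has rank 0. Corank 2; j^3 = -(2*x + y)^3 is a perfect cube, so E-series; the 5-jet and mu = 8 give E_8.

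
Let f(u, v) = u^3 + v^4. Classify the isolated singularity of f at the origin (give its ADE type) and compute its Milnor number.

The Hessian of f at 0 has rank 0. Corank 2; j^3 = u^3 is a perfect cube, so E-series; the 4-jet and mu = 6 give E_6.

Type E_6, Milnor number mu = 6.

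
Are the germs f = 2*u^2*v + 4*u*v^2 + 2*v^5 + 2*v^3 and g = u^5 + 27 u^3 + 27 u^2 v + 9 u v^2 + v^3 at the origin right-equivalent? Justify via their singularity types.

No.

The Hessian of f at 0 has rank 0. Corank 2; j^3 = 2*v*(u + v)^2 has shape L^2 M (L != M), so D-series; mu = 6 gives D_6. The Hessian of g at 0 has rank 0. Corank 2; j^3 = (3*u + v)^3 is a perfect cube, so E-series; the 5-jet and mu = 8 give E_8. f is D_6 but g is E_8, hence not right-equivalent.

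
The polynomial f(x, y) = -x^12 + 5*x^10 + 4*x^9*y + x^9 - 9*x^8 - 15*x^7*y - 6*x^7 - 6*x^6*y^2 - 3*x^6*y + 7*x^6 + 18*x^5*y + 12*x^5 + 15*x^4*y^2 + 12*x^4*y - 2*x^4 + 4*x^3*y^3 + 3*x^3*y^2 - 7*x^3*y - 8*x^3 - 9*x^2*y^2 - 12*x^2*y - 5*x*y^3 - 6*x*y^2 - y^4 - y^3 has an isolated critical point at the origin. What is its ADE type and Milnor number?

The Hessian of f at 0 is [[0, 0], [0, 0]] with rank 0, so corank 2. A Groebner basis of the Jacobian ideal J(f) in C{x,y} is {768*x^2 + 768*x*y + y^4 + 8*y^3 + 192*y^2, x^3 + 36*x^2 + 36*x*y + y^3/2 + 9*y^2, x^2*y - 40*x^2 - 40*x*y - 2*y^3/3 - 10*y^2, 32*x^2 + x*y^2 + 32*x*y + 5*y^3/6 + 8*y^2}; counting standard monomials gives mu = 7. Corank 2; j^3 = -(2*x + y)^3 is a perfect cube, so E-series; the 4-jet and mu = 7 give E_7.

Type E_{7}, Milnor number mu = 7.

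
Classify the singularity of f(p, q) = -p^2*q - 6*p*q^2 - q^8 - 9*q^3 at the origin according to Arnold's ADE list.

D_9

The Hessian of f at 0 has rank 0. Corank 2; j^3 = -q*(p + 3*q)^2 has shape L^2 M (L != M), so D-series; mu = 9 gives D_9.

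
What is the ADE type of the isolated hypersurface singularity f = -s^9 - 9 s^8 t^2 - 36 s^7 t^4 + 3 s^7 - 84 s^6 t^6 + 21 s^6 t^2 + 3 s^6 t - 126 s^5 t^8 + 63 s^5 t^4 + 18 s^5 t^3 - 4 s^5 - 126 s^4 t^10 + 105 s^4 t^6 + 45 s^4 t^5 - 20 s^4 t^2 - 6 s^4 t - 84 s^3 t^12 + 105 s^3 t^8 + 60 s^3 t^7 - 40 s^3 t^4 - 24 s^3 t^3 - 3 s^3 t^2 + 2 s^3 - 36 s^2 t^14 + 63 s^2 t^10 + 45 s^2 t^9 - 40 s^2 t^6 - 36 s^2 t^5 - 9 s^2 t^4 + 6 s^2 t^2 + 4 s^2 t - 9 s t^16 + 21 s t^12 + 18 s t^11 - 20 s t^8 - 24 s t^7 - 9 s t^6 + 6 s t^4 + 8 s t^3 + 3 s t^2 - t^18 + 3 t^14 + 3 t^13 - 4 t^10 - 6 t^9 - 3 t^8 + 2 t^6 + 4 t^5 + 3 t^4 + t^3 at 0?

The Hessian of f at 0 has rank 0. Corank 2; j^3 = (s + t)*(2*s^2 + 2*s*t + t^2) splits into three distinct lines over C (the quadratic factor has nonzero discriminant), so D_4.

D_{4}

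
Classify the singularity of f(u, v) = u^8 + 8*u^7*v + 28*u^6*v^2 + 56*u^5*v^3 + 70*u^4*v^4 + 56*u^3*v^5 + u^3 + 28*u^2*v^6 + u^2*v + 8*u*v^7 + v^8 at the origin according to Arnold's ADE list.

D_{9}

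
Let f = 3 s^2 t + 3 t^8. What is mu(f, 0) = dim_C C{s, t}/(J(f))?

9

The Hessian of f at 0 has rank 0. Corank 2; j^3 = 3*s^2*t has shape L^2 M (L != M), so D-series; mu = 9 gives D_9.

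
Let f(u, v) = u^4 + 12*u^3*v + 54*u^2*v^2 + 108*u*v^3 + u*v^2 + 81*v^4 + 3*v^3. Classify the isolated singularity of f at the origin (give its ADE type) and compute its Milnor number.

Type D_{5}, Milnor number mu = 5.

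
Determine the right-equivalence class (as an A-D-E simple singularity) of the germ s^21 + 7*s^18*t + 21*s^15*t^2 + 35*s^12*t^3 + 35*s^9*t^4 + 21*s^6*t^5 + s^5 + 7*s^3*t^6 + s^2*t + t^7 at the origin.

D8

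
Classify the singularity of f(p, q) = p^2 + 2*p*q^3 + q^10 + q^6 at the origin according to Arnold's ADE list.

The Hessian of f at 0 has rank 1. Corank 1: A-series; mu = 9 gives A_9.

A_9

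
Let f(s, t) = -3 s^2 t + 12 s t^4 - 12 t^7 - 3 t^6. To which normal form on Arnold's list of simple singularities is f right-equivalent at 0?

The Hessian of f at 0 has rank 0. Corank 2; j^3 = -3*s^2*t has shape L^2 M (L != M), so D-series; mu = 7 gives D_7.

D_{7}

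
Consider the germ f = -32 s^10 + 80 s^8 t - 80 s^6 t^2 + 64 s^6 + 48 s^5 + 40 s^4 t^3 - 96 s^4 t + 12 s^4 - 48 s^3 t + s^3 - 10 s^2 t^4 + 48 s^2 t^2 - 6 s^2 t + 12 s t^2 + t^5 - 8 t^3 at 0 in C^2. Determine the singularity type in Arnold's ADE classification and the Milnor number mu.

Type E_{8}, Milnor number mu = 8.

The Hessian of f at 0 has rank 0. Corank 2; j^3 = (s - 2*t)^3 is a perfect cube, so E-series; the 5-jet and mu = 8 give E_8.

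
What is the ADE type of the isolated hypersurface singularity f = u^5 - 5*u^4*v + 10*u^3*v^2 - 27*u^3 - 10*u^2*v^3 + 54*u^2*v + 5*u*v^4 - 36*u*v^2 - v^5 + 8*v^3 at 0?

E_8

The Hessian of f at 0 has rank 0. Corank 2; j^3 = -(3*u - 2*v)^3 is a perfect cube, so E-series; the 5-jet and mu = 8 give E_8.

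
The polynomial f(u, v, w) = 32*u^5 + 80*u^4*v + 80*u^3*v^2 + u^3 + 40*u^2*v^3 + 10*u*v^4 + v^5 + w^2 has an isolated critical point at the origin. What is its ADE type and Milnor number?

Type E_8, Milnor number mu = 8.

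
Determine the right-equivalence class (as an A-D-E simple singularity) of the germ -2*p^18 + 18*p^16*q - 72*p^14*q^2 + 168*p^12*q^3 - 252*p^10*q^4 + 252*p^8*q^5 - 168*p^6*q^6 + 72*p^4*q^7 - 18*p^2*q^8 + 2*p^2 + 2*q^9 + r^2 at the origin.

The Hessian of f at 0 has rank 2. Corank 1: A-series; mu = 8 gives A_8.

A_{8}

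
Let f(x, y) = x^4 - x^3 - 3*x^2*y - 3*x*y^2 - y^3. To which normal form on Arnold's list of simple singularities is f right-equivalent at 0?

E_6

The Hessian of f at 0 has rank 0. Corank 2; j^3 = -(x + y)^3 is a perfect cube, so E-series; the 4-jet and mu = 6 give E_6.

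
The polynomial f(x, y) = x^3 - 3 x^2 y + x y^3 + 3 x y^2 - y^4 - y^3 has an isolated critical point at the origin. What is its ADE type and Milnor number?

Type E_7, Milnor number mu = 7.

The Hessian of f at 0 is [[0, 0], [0, 0]] with rank 0, so corank 2. A Groebner basis of the Jacobian ideal J(f) in C{x,y} is {x^3 - 3*x^2*y - 6*x^2 + 12*x*y - 6*y^2, 3*x^2 + x*y^2 - 6*x*y + 3*y^2, 3*x^2 - 6*x*y + y^3 + 3*y^2}; counting standard monomials gives mu = 7. Corank 2; j^3 = (x - y)^3 is a perfect cube, so E-series; the 4-jet and mu = 7 give E_7.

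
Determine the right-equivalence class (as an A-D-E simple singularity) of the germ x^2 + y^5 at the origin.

A_4

The Hessian of f at 0 is [[2, 0], [0, 0]] with rank 1, so corank 1. A Groebner basis of the Jacobian ideal J(f) in C{x,y} is {y^4, x}; counting standard monomials gives mu = 4. Corank 1: A-series; mu = 4 gives A_4.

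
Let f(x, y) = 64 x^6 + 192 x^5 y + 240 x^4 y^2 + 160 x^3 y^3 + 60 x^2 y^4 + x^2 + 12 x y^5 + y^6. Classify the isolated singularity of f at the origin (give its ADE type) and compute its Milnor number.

Type A5, Milnor number mu = 5.

The Hessian of f at 0 is [[2, 0], [0, 0]] with rank 1, so corank 1. A Groebner basis of the Jacobian ideal J(f) in C{x,y} is {y^5, x}; counting standard monomials gives mu = 5. Corank 1: A-series; mu = 5 gives A_5.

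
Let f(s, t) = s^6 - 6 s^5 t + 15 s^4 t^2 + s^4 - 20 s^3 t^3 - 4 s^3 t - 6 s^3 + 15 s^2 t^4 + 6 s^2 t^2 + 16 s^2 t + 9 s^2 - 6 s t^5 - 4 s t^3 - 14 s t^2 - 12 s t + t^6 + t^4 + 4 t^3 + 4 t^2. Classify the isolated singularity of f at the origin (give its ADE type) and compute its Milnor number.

The Hessian of f at 0 is [[18, -12], [-12, 8]] with rank 1, so corank 1. A Groebner basis of the Jacobian ideal J(f) in C{s,t} is {s*t^2 - 108*s*t - 405*s + 87*t^2 + 270*t, -135*s*t - 486*s + t^3 + 108*t^2 + 324*t, s^2 - 2*s*t - 3*s + t^2 + 2*t}; counting standard monomials gives mu = 5. Corank 1: A-series; mu = 5 gives A_5.

Type A_{5}, Milnor number mu = 5.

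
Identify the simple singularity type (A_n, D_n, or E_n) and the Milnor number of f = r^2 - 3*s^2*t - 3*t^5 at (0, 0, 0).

Type D6, Milnor number mu = 6.

The Hessian of f at 0 has rank 1. Corank 2; j^3 = -3*s^2*t has shape L^2 M (L != M), so D-series; mu = 6 gives D_6.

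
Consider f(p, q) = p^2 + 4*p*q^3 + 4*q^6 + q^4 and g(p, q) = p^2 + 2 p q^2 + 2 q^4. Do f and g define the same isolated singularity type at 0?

Yes.

The Hessian of f at 0 is [[2, 0], [0, 0]] with rank 1, so corank 1. A Groebner basis of the Jacobian ideal J(f) in C{p,q} is {q^3, p}; counting standard monomials gives mu = 3. Corank 1: A-series; mu = 3 gives A_3. The Hessian of g at 0 is [[2, 0], [0, 0]] with rank 1, so corank 1. A Groebner basis of the Jacobian ideal J(g) in C{p,q} is {p^2, p*q, p + q^2}; counting standard monomials gives mu = 3. Corank 1: A-series; mu = 3 gives A_3. Both have type A_3, hence right-equivalent.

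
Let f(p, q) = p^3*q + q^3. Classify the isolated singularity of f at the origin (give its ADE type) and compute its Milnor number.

Type E7, Milnor number mu = 7.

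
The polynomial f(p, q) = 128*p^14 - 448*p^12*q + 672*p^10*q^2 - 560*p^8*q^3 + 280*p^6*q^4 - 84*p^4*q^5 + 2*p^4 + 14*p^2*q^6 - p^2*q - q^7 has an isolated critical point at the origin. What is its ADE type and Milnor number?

The Hessian of f at 0 has rank 0. Corank 2; j^3 = -p^2*q has shape L^2 M (L != M), so D-series; mu = 8 gives D_8.

Type D_8, Milnor number mu = 8.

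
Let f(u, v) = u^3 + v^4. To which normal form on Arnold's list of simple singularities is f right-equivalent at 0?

E_{6}

The Hessian of f at 0 is [[0, 0], [0, 0]] with rank 0, so corank 2. A Groebner basis of the Jacobian ideal J(f) in C{u,v} is {v^3, u^2}; counting standard monomials gives mu = 6. Corank 2; j^3 = u^3 is a perfect cube, so E-series; the 4-jet and mu = 6 give E_6.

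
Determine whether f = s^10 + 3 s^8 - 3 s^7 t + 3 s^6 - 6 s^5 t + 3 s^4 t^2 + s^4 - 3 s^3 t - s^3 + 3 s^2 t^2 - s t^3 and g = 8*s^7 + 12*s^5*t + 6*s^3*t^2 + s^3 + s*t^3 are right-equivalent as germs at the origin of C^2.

Yes.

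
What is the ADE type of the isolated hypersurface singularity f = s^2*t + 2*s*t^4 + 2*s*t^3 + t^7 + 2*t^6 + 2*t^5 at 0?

D_6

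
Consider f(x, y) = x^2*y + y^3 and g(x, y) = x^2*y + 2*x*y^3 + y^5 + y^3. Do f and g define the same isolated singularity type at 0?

Yes.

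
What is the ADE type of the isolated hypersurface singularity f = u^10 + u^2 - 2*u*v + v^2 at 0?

The Hessian of f at 0 has rank 1. Corank 1: A-series; mu = 9 gives A_9.

A9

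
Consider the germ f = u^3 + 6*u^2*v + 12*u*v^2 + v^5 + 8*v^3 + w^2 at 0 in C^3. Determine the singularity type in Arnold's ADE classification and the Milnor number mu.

Type E_8, Milnor number mu = 8.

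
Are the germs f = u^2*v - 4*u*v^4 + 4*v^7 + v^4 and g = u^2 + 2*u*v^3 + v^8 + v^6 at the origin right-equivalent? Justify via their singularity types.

No.

The Hessian of f at 0 has rank 0. Corank 2; j^3 = u^2*v has shape L^2 M (L != M), so D-series; mu = 5 gives D_5. The Hessian of g at 0 has rank 1. Corank 1: A-series; mu = 7 gives A_7. f is D_5 but g is A_7, hence not right-equivalent.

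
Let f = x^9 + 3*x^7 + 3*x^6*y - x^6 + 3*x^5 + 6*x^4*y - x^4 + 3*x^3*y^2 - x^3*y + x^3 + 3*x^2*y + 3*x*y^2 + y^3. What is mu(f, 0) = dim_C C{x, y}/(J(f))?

The Hessian of f at 0 has rank 0. Corank 2; j^3 = (x + y)^3 is a perfect cube, so E-series; the 4-jet and mu = 7 give E_7.

7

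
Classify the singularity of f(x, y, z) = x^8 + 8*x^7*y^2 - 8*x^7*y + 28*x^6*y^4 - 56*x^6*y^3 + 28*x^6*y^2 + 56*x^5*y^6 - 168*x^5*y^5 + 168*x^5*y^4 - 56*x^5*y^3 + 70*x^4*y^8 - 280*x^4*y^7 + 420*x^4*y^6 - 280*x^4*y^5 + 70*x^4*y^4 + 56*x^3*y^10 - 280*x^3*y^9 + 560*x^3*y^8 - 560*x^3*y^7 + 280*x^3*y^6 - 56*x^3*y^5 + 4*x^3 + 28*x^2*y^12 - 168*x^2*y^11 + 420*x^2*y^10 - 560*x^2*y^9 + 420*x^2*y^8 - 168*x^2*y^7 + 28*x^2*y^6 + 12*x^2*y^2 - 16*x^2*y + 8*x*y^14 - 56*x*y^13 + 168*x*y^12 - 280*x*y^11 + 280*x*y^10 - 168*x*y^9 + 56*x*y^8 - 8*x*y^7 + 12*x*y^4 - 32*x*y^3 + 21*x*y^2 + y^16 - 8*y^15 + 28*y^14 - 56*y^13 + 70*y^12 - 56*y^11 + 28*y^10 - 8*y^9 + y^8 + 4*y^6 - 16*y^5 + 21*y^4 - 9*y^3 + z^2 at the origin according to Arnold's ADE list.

D_9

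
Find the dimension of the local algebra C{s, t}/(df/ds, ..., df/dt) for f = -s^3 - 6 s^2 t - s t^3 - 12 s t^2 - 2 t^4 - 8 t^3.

The Hessian of f at 0 is [[0, 0], [0, 0]] with rank 0, so corank 2. A Groebner basis of the Jacobian ideal J(f) in C{s,t} is {s^3 + 6*s^2*t + 48*s^2 + 192*s*t + 192*t^2, -6*s^2 + s*t^2 - 24*s*t - 24*t^2, 3*s^2 + 12*s*t + t^3 + 12*t^2}; counting standard monomials gives mu = 7. Corank 2; j^3 = -(s + 2*t)^3 is a perfect cube, so E-series; the 4-jet and mu = 7 give E_7.

7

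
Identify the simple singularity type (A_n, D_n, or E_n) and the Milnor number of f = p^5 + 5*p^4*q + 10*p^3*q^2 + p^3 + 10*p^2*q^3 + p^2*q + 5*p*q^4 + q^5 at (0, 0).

Type D6, Milnor number mu = 6.

The Hessian of f at 0 is [[0, 0], [0, 0]] with rank 0, so corank 2. A Groebner basis of the Jacobian ideal J(f) in C{p,q} is {-p*q/5 + q^4, p*q^2, p^2 + p*q}; counting standard monomials gives mu = 6. Corank 2; j^3 = p^2*(p + q) has shape L^2 M (L != M), so D-series; mu = 6 gives D_6.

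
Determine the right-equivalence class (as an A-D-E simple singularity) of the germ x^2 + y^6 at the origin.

The Hessian of f at 0 has rank 1. Corank 1: A-series; mu = 5 gives A_5.

A_{5}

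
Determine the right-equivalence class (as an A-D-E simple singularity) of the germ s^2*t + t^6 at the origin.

The Hessian of f at 0 has rank 0. Corank 2; j^3 = s^2*t has shape L^2 M (L != M), so D-series; mu = 7 gives D_7.

D_{7}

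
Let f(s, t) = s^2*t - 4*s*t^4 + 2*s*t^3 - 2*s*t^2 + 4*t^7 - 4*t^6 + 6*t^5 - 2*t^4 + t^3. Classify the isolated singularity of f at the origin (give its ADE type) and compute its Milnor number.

Type D6, Milnor number mu = 6.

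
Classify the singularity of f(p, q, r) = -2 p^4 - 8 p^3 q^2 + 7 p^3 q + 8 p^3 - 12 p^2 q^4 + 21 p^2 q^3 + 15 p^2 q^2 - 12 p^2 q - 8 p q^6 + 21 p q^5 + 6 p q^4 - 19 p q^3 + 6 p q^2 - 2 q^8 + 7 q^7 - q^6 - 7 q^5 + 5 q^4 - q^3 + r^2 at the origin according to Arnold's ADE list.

E_7

The Hessian of f at 0 has rank 1. Corank 2; j^3 = (2*p - q)^3 is a perfect cube, so E-series; the 4-jet and mu = 7 give E_7.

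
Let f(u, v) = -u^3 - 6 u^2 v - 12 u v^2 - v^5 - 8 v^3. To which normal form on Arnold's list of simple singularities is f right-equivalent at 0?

E_8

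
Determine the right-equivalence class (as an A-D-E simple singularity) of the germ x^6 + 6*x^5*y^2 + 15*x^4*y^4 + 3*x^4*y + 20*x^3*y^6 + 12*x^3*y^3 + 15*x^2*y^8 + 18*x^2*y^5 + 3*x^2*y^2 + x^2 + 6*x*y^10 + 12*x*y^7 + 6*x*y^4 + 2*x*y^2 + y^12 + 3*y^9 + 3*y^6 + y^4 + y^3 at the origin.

The Hessian of f at 0 is [[2, 0], [0, 0]] with rank 1, so corank 1. A Groebner basis of the Jacobian ideal J(f) in C{x,y} is {y^2, x}; counting standard monomials gives mu = 2. Corank 1: A-series; mu = 2 gives A_2.

A_2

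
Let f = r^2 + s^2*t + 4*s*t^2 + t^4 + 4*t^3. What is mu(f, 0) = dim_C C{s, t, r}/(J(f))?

The Hessian of f at 0 has rank 1. Corank 2; j^3 = t*(s + 2*t)^2 has shape L^2 M (L != M), so D-series; mu = 5 gives D_5.

5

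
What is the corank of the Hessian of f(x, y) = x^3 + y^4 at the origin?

2

The Hessian at 0 is [[0, 0], [0, 0]] of rank 0; hence corank 2.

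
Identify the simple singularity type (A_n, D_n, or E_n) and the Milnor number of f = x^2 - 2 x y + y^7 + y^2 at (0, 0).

Type A6, Milnor number mu = 6.

The Hessian of f at 0 has rank 1. Corank 1: A-series; mu = 6 gives A_6.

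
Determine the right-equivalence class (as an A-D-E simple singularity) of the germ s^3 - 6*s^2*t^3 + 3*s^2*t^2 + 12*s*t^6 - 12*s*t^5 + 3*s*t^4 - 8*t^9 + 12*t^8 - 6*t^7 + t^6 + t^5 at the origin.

The Hessian of f at 0 is [[0, 0], [0, 0]] with rank 0, so corank 2. A Groebner basis of the Jacobian ideal J(f) in C{s,t} is {-s^2/4 + s*t^3 - s*t^2/2, t^4, s^3, s^2*t + s^2/2 + s*t^2}; counting standard monomials gives mu = 8. Corank 2; j^3 = s^3 is a perfect cube, so E-series; the 5-jet and mu = 8 give E_8.

E_{8}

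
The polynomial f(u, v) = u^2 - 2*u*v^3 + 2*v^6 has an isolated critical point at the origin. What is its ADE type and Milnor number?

Type A_5, Milnor number mu = 5.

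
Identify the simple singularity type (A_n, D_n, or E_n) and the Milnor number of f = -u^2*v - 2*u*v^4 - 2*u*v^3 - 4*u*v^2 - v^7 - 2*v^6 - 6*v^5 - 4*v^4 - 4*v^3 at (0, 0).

Type D6, Milnor number mu = 6.

The Hessian of f at 0 has rank 0. Corank 2; j^3 = -v*(u + 2*v)^2 has shape L^2 M (L != M), so D-series; mu = 6 gives D_6.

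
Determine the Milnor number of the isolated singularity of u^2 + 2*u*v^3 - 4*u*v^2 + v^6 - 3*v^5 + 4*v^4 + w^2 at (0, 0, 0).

4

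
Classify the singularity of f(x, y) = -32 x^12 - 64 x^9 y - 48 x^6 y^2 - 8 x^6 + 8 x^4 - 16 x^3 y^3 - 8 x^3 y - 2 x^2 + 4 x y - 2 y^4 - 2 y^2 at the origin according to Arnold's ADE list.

A_3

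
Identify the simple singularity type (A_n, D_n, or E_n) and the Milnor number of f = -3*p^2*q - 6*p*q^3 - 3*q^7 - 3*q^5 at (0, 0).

The Hessian of f at 0 is [[0, 0], [0, 0]] with rank 0, so corank 2. A Groebner basis of the Jacobian ideal J(f) in C{p,q} is {p^2*q^2 + p^2/7 + p*q^2/7, p^3 - p^2/7 - p*q^2/7, p*q + q^3}; counting standard monomials gives mu = 8. Corank 2; j^3 = -3*p^2*q has shape L^2 M (L != M), so D-series; mu = 8 gives D_8.

Type D8, Milnor number mu = 8.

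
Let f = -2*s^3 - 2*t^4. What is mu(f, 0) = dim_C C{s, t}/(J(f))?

The Hessian of f at 0 is [[0, 0], [0, 0]] with rank 0, so corank 2. A Groebner basis of the Jacobian ideal J(f) in C{s,t} is {t^3, s^2}; counting standard monomials gives mu = 6. Corank 2; j^3 = -2*s^3 is a perfect cube, so E-series; the 4-jet and mu = 6 give E_6.

6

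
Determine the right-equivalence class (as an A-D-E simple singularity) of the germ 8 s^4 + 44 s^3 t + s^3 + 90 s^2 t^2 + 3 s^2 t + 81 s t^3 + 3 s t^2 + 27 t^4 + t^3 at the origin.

The Hessian of f at 0 is [[0, 0], [0, 0]] with rank 0, so corank 2. A Groebner basis of the Jacobian ideal J(f) in C{s,t} is {3*s^2/4 + 3*s*t/2 + t^4 + t^3/4 + 3*t^2/4, s^3 + 15*s^2/4 + 15*s*t/2 + 9*t^3/4 + 15*t^2/4, s^2*t - 9*s^2/4 - 9*s*t/2 - 7*t^3/4 - 9*t^2/4, s^2 + s*t^2 + 2*s*t + 4*t^3/3 + t^2}; counting standard monomials gives mu = 7. Corank 2; j^3 = (s + t)^3 is a perfect cube, so E-series; the 4-jet and mu = 7 give E_7.

E_{7}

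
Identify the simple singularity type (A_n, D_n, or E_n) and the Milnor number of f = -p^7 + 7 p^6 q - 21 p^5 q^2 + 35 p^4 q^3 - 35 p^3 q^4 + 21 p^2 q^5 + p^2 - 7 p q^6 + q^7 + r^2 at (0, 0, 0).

Type A6, Milnor number mu = 6.

The Hessian of f at 0 is [[2, 0, 0], [0, 0, 0], [0, 0, 2]] with rank 2, so corank 1. A Groebner basis of the Jacobian ideal J(f) in C{p,q,r} is {q^6, p, r}; counting standard monomials gives mu = 6. Corank 1: A-series; mu = 6 gives A_6.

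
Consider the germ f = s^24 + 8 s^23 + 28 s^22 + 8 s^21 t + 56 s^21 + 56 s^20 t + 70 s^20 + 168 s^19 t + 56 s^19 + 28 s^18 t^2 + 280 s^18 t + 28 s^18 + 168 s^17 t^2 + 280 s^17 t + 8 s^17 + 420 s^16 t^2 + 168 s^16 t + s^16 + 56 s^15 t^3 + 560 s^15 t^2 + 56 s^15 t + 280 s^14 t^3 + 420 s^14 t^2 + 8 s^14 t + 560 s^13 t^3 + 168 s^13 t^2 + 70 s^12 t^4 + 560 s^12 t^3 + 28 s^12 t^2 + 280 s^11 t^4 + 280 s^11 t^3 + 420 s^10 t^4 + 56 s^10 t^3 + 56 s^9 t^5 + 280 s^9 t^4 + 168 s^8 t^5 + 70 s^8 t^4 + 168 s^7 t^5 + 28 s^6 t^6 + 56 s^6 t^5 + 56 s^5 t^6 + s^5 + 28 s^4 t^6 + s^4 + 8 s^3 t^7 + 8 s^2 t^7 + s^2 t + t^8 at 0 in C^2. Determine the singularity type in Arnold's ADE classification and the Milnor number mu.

Type D9, Milnor number mu = 9.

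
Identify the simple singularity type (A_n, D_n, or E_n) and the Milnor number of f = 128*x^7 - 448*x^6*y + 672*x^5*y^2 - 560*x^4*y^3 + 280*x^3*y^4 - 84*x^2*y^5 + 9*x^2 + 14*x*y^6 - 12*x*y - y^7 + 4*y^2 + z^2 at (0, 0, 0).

Type A6, Milnor number mu = 6.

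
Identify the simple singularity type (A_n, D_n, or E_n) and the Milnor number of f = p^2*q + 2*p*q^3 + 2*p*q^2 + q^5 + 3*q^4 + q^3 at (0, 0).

Type D_{5}, Milnor number mu = 5.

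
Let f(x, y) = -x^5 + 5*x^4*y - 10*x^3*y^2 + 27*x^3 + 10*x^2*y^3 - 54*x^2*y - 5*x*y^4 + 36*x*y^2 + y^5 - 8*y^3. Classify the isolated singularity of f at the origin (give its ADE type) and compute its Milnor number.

Type E_{8}, Milnor number mu = 8.

The Hessian of f at 0 is [[0, 0], [0, 0]] with rank 0, so corank 2. A Groebner basis of the Jacobian ideal J(f) in C{x,y} is {y^5, x*y^3 - 3*y^4/4, x^2 - 4*x*y/3 + 4*y^2/9}; counting standard monomials gives mu = 8. Corank 2; j^3 = (3*x - 2*y)^3 is a perfect cube, so E-series; the 5-jet and mu = 8 give E_8.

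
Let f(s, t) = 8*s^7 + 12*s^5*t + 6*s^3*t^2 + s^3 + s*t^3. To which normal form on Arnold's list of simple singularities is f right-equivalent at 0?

E_{7}

The Hessian of f at 0 has rank 0. Corank 2; j^3 = s^3 is a perfect cube, so E-series; the 4-jet and mu = 7 give E_7.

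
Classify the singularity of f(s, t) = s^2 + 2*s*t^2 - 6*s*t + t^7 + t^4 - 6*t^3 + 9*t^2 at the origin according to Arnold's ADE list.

A_{6}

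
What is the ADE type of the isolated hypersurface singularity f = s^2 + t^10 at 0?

A_9

The Hessian of f at 0 has rank 1. Corank 1: A-series; mu = 9 gives A_9.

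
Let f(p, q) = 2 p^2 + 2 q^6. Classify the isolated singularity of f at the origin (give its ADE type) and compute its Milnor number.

Type A_{5}, Milnor number mu = 5.

The Hessian of f at 0 has rank 1. Corank 1: A-series; mu = 5 gives A_5.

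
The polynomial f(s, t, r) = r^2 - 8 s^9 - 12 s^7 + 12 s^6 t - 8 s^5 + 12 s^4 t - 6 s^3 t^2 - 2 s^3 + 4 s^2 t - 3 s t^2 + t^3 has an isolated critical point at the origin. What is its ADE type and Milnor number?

Type D4, Milnor number mu = 4.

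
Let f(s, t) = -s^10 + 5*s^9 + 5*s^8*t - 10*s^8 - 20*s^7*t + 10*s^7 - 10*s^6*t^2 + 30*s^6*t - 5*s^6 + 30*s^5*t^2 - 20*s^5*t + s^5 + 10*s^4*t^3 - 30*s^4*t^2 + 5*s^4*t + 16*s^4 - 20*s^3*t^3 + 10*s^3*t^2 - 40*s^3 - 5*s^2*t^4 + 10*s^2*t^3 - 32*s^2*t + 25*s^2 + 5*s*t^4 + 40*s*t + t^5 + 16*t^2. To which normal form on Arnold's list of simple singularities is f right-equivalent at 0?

The Hessian of f at 0 is [[50, 40], [40, 32]] with rank 1, so corank 1. A Groebner basis of the Jacobian ideal J(f) in C{s,t} is {3125*s/2048 + t^3 - 25*t^2/32 + 625*t/512, s^2 - 5*s/4 - t, s*t + 25*s/32 + 2*t^2/5 + 5*t/8}; counting standard monomials gives mu = 4. Corank 1: A-series; mu = 4 gives A_4.

A_{4}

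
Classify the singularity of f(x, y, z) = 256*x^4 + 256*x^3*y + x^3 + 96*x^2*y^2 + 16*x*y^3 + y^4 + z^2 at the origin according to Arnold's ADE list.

E_6

The Hessian of f at 0 is [[0, 0, 0], [0, 0, 0], [0, 0, 2]] with rank 1, so corank 2. A Groebner basis of the Jacobian ideal J(f) in C{x,y,z} is {y^4, x*y^2 + y^3/12, x^2, z}; counting standard monomials gives mu = 6. Corank 2; j^3 = x^3 is a perfect cube, so E-series; the 4-jet and mu = 6 give E_6.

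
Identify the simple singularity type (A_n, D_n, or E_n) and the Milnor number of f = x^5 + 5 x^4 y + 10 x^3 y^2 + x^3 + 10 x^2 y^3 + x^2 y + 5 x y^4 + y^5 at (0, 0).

Type D6, Milnor number mu = 6.

The Hessian of f at 0 has rank 0. Corank 2; j^3 = x^2*(x + y) has shape L^2 M (L != M), so D-series; mu = 6 gives D_6.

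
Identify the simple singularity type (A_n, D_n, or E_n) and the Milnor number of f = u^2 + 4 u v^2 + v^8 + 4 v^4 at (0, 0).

Type A_{7}, Milnor number mu = 7.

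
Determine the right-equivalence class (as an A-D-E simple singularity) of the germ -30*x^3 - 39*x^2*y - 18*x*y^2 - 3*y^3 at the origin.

The Hessian of f at 0 is [[0, 0], [0, 0]] with rank 0, so corank 2. A Groebner basis of the Jacobian ideal J(f) in C{x,y} is {y^3, x^2 - 3*y^2/11, x*y + 6*y^2/11}; counting standard monomials gives mu = 4. Corank 2; j^3 = -3*(2*x + y)*(5*x^2 + 4*x*y + y^2) splits into three distinct lines over C (the quadratic factor has nonzero discriminant), so D_4.

D_4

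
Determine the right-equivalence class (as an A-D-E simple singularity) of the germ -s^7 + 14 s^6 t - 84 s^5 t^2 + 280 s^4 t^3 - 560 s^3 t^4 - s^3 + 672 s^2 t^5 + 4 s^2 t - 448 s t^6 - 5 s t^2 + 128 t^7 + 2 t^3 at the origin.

The Hessian of f at 0 has rank 0. Corank 2; j^3 = -(s - 2*t)*(s - t)^2 has shape L^2 M (L != M), so D-series; mu = 8 gives D_8.

D_{8}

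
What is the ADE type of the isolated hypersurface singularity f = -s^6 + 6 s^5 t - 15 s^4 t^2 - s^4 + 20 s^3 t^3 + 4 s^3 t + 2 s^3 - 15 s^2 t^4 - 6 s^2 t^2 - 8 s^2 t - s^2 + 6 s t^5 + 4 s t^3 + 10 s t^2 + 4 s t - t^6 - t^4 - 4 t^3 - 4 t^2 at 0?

The Hessian of f at 0 is [[-2, 4], [4, -8]] with rank 1, so corank 1. A Groebner basis of the Jacobian ideal J(f) in C{s,t} is {s*t^2 - 8*s*t + 3*s + 13*t^2 - 6*t, -5*s*t + 2*s + t^3 + 8*t^2 - 4*t, s^2 - 2*s*t - s + t^2 + 2*t}; counting standard monomials gives mu = 5. Corank 1: A-series; mu = 5 gives A_5.

A_{5}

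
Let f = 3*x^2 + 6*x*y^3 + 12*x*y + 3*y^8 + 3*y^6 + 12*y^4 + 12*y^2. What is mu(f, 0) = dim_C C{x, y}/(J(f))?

7

The Hessian of f at 0 has rank 1. Corank 1: A-series; mu = 7 gives A_7.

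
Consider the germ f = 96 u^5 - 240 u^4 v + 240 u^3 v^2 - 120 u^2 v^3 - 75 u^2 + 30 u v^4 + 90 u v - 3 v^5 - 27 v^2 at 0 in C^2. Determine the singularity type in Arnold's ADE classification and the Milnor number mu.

The Hessian of f at 0 has rank 1. Corank 1: A-series; mu = 4 gives A_4.

Type A4, Milnor number mu = 4.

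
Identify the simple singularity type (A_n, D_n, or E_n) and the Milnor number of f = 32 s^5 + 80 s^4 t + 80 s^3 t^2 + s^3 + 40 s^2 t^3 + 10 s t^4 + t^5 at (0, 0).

Type E8, Milnor number mu = 8.

The Hessian of f at 0 is [[0, 0], [0, 0]] with rank 0, so corank 2. A Groebner basis of the Jacobian ideal J(f) in C{s,t} is {t^5, s*t^3 + t^4/8, s^2}; counting standard monomials gives mu = 8. Corank 2; j^3 = s^3 is a perfect cube, so E-series; the 5-jet and mu = 8 give E_8.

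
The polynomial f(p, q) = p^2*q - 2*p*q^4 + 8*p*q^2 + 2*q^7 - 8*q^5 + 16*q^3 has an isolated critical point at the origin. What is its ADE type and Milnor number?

Type D_8, Milnor number mu = 8.

The Hessian of f at 0 has rank 0. Corank 2; j^3 = q*(p + 4*q)^2 has shape L^2 M (L != M), so D-series; mu = 8 gives D_8.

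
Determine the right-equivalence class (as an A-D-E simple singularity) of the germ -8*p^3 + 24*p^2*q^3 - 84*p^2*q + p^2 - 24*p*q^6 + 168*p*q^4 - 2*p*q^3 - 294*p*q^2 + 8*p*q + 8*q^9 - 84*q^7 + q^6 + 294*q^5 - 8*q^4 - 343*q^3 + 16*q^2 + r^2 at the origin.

The Hessian of f at 0 has rank 2. Corank 1: A-series; mu = 2 gives A_2.

A_{2}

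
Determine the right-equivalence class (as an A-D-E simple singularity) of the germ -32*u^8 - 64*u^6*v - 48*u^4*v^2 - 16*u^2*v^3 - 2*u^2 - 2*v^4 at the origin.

A3

The Hessian of f at 0 has rank 1. Corank 1: A-series; mu = 3 gives A_3.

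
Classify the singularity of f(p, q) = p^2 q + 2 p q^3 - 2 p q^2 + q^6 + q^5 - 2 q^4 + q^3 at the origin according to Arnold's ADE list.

D_{7}

The Hessian of f at 0 is [[0, 0], [0, 0]] with rank 0, so corank 2. A Groebner basis of the Jacobian ideal J(f) in C{p,q} is {p^3 + p^2/2 - 5*p*q^2/2 - 5*p*q/2 + 2*q^2, p^2*q + p^2/6 - 11*p*q^2/6 - 7*p*q/6 + q^2, p*q + q^3 - q^2}; counting standard monomials gives mu = 7. Corank 2; j^3 = q*(p - q)^2 has shape L^2 M (L != M), so D-series; mu = 7 gives D_7.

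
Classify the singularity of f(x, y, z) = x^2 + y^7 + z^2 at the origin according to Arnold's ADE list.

The Hessian of f at 0 has rank 2. Corank 1: A-series; mu = 6 gives A_6.

A_6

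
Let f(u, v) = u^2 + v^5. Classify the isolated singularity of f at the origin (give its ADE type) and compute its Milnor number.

Type A_4, Milnor number mu = 4.

The Hessian of f at 0 is [[2, 0], [0, 0]] with rank 1, so corank 1. A Groebner basis of the Jacobian ideal J(f) in C{u,v} is {v^4, u}; counting standard monomials gives mu = 4. Corank 1: A-series; mu = 4 gives A_4.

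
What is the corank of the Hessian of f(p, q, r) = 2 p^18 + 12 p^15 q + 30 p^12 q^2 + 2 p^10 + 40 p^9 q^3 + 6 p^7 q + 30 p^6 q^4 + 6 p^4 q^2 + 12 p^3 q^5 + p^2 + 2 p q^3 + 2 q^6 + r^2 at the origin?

Hessian at 0 has rank 2.

1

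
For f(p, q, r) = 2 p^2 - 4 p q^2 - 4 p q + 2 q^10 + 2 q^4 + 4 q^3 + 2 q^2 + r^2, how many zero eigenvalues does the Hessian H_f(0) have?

The Hessian at 0 is [[4, -4, 0], [-4, 4, 0], [0, 0, 2]] of rank 2; hence corank 1.

1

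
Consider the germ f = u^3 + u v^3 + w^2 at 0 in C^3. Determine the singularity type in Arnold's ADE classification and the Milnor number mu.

The Hessian of f at 0 has rank 1. Corank 2; j^3 = u^3 is a perfect cube, so E-series; the 4-jet and mu = 7 give E_7.

Type E_7, Milnor number mu = 7.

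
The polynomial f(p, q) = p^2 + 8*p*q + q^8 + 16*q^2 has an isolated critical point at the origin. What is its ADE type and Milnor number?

Type A_7, Milnor number mu = 7.

The Hessian of f at 0 has rank 1. Corank 1: A-series; mu = 7 gives A_7.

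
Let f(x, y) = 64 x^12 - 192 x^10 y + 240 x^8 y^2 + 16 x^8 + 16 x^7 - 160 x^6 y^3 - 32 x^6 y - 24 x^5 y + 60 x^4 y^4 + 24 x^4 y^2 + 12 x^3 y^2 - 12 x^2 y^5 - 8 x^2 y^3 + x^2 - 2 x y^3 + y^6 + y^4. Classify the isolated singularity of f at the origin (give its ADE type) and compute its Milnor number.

Type A_{3}, Milnor number mu = 3.

The Hessian of f at 0 is [[2, 0], [0, 0]] with rank 1, so corank 1. A Groebner basis of the Jacobian ideal J(f) in C{x,y} is {y^3, x}; counting standard monomials gives mu = 3. Corank 1: A-series; mu = 3 gives A_3.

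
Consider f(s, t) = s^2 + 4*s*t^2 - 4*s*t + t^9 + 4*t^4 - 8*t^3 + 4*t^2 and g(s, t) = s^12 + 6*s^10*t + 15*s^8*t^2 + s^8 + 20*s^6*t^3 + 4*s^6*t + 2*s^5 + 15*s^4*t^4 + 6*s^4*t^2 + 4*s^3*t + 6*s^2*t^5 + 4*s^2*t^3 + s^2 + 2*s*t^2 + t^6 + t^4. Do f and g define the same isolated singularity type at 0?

The Hessian of f at 0 has rank 1. Corank 1: A-series; mu = 8 gives A_8. The Hessian of g at 0 has rank 1. Corank 1: A-series; mu = 5 gives A_5. f is A_8 but g is A_5, hence not right-equivalent.

No.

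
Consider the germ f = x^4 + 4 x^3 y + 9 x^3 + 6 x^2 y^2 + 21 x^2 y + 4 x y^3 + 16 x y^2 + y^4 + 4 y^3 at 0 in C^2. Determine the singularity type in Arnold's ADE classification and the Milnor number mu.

The Hessian of f at 0 is [[0, 0], [0, 0]] with rank 0, so corank 2. A Groebner basis of the Jacobian ideal J(f) in C{x,y} is {x*y^2 + 27*x*y/2 + 9*y^2, -81*x*y/4 + y^3 - 27*y^2/2, x^2 + 5*x*y/3 + 2*y^2/3}; counting standard monomials gives mu = 5. Corank 2; j^3 = (x + y)*(3*x + 2*y)^2 has shape L^2 M (L != M), so D-series; mu = 5 gives D_5.

Type D_5, Milnor number mu = 5.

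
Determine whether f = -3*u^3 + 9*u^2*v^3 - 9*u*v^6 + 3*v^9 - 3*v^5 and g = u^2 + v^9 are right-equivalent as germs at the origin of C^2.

No.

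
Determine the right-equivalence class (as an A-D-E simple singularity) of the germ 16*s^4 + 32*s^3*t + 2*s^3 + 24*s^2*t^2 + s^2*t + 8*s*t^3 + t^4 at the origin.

D5

The Hessian of f at 0 is [[0, 0], [0, 0]] with rank 0, so corank 2. A Groebner basis of the Jacobian ideal J(f) in C{s,t} is {s*t^2, -s*t/8 + t^3, s^2 + s*t/2}; counting standard monomials gives mu = 5. Corank 2; j^3 = s^2*(2*s + t) has shape L^2 M (L != M), so D-series; mu = 5 gives D_5.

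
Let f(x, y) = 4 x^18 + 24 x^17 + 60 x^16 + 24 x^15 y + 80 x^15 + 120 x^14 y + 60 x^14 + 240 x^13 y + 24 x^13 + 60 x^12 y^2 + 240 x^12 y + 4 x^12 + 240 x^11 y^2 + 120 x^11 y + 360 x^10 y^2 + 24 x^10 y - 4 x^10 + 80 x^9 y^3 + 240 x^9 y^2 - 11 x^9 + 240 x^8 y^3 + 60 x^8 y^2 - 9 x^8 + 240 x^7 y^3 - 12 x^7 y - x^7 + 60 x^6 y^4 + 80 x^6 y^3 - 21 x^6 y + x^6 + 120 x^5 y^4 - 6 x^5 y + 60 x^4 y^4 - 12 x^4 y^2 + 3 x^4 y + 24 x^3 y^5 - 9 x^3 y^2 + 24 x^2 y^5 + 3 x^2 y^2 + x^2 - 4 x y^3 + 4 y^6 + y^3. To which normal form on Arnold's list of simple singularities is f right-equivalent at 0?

A_2

The Hessian of f at 0 has rank 1. Corank 1: A-series; mu = 2 gives A_2.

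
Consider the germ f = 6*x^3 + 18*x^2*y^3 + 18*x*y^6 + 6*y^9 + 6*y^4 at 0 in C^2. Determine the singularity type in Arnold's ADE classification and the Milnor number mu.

Type E6, Milnor number mu = 6.

The Hessian of f at 0 is [[0, 0], [0, 0]] with rank 0, so corank 2. A Groebner basis of the Jacobian ideal J(f) in C{x,y} is {y^3, x^2}; counting standard monomials gives mu = 6. Corank 2; j^3 = 6*x^3 is a perfect cube, so E-series; the 4-jet and mu = 6 give E_6.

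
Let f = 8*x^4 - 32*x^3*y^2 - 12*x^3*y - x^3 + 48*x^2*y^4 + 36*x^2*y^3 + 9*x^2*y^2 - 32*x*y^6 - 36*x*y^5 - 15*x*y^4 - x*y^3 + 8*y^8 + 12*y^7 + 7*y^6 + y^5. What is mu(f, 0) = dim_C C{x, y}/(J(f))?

7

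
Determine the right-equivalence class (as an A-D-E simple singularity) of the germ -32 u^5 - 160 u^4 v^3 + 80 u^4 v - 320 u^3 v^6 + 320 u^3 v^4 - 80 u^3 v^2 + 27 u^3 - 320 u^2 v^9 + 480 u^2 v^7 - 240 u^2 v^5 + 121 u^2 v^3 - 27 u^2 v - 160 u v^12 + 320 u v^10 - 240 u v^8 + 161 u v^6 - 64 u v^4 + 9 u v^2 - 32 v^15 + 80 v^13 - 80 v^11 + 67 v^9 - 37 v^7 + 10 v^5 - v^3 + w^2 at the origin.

E_8

The Hessian of f at 0 is [[0, 0, 0], [0, 0, 0], [0, 0, 2]] with rank 1, so corank 2. A Groebner basis of the Jacobian ideal J(f) in C{u,v,w} is {9*u^2/2 + u*v^3 - 3*u*v + v^2/2, 12*u^2 - 8*u*v + v^4 + 4*v^2/3, u^3 - u*v^2/3 + 2*v^3/27, u^2*v - 2*u*v^2/3 + v^3/9, w}; counting standard monomials gives mu = 8. Corank 2; j^3 = (3*u - v)^3 is a perfect cube, so E-series; the 5-jet and mu = 8 give E_8.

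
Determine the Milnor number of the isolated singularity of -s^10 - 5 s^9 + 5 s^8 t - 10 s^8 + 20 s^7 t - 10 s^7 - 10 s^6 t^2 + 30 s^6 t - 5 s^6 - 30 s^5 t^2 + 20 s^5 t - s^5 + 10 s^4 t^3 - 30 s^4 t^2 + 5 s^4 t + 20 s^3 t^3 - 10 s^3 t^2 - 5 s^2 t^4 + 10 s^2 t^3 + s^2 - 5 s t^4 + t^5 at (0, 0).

4

The Hessian of f at 0 has rank 1. Corank 1: A-series; mu = 4 gives A_4.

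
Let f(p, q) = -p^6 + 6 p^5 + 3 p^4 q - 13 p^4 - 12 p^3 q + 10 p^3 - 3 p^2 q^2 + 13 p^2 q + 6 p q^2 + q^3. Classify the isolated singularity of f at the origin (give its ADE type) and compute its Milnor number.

Type D_{4}, Milnor number mu = 4.

The Hessian of f at 0 has rank 0. Corank 2; j^3 = (2*p + q)*(5*p^2 + 4*p*q + q^2) splits into three distinct lines over C (the quadratic factor has nonzero discriminant), so D_4.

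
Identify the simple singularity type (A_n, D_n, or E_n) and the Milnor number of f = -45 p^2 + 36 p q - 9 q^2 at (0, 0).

Type A1, Milnor number mu = 1.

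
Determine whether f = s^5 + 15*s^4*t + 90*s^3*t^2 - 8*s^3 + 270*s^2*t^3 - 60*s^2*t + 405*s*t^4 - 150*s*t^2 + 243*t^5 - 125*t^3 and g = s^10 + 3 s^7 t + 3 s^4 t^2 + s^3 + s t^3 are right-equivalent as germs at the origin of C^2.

The Hessian of f at 0 has rank 0. Corank 2; j^3 = -(2*s + 5*t)^3 is a perfect cube, so E-series; the 5-jet and mu = 8 give E_8. The Hessian of g at 0 has rank 0. Corank 2; j^3 = s^3 is a perfect cube, so E-series; the 4-jet and mu = 7 give E_7. f is E_8 but g is E_7, hence not right-equivalent.

No.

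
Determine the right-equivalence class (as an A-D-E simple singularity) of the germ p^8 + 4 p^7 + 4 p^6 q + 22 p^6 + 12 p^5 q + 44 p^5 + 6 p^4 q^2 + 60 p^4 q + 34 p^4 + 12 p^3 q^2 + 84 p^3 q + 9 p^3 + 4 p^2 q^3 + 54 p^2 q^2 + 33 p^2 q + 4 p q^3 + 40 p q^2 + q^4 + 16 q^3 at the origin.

The Hessian of f at 0 has rank 0. Corank 2; j^3 = (p + q)*(3*p + 4*q)^2 has shape L^2 M (L != M), so D-series; mu = 5 gives D_5.

D5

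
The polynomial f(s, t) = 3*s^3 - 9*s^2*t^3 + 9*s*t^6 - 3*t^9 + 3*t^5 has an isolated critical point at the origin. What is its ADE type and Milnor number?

Type E_8, Milnor number mu = 8.

The Hessian of f at 0 has rank 0. Corank 2; j^3 = 3*s^3 is a perfect cube, so E-series; the 5-jet and mu = 8 give E_8.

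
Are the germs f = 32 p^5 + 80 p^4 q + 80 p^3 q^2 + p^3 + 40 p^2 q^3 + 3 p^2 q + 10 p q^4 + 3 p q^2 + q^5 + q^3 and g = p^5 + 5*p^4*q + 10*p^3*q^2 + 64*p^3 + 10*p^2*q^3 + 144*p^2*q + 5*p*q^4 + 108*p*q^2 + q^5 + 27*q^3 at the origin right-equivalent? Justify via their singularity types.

The Hessian of f at 0 is [[0, 0], [0, 0]] with rank 0, so corank 2. A Groebner basis of the Jacobian ideal J(f) in C{p,q} is {q^5, p*q^3 + 7*q^4/8, p^2 + 2*p*q + q^2}; counting standard monomials gives mu = 8. Corank 2; j^3 = (p + q)^3 is a perfect cube, so E-series; the 5-jet and mu = 8 give E_8. The Hessian of g at 0 is [[0, 0], [0, 0]] with rank 0, so corank 2. A Groebner basis of the Jacobian ideal J(g) in C{p,q} is {q^5, p*q^3 + 13*q^4/16, p^2 + 3*p*q/2 + 9*q^2/16}; counting standard monomials gives mu = 8. Corank 2; j^3 = (4*p + 3*q)^3 is a perfect cube, so E-series; the 5-jet and mu = 8 give E_8. Both have type E_8, hence right-equivalent.

Yes.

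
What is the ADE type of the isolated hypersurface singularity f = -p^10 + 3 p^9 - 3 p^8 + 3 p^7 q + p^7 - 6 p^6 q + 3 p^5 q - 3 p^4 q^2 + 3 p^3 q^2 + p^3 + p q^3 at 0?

The Hessian of f at 0 is [[0, 0], [0, 0]] with rank 0, so corank 2. A Groebner basis of the Jacobian ideal J(f) in C{p,q} is {p^3, p*q^2, 3*p^2 + q^3}; counting standard monomials gives mu = 7. Corank 2; j^3 = p^3 is a perfect cube, so E-series; the 4-jet and mu = 7 give E_7.

E7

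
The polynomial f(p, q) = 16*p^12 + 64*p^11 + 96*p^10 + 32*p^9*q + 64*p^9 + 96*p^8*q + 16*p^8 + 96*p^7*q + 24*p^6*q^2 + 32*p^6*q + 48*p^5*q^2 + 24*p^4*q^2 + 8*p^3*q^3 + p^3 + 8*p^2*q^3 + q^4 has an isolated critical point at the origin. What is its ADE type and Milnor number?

The Hessian of f at 0 has rank 0. Corank 2; j^3 = p^3 is a perfect cube, so E-series; the 4-jet and mu = 6 give E_6.

Type E_{6}, Milnor number mu = 6.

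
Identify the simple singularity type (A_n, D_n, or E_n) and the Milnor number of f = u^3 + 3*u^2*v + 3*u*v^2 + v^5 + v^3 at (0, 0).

Type E_{8}, Milnor number mu = 8.

The Hessian of f at 0 has rank 0. Corank 2; j^3 = (u + v)^3 is a perfect cube, so E-series; the 5-jet and mu = 8 give E_8.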